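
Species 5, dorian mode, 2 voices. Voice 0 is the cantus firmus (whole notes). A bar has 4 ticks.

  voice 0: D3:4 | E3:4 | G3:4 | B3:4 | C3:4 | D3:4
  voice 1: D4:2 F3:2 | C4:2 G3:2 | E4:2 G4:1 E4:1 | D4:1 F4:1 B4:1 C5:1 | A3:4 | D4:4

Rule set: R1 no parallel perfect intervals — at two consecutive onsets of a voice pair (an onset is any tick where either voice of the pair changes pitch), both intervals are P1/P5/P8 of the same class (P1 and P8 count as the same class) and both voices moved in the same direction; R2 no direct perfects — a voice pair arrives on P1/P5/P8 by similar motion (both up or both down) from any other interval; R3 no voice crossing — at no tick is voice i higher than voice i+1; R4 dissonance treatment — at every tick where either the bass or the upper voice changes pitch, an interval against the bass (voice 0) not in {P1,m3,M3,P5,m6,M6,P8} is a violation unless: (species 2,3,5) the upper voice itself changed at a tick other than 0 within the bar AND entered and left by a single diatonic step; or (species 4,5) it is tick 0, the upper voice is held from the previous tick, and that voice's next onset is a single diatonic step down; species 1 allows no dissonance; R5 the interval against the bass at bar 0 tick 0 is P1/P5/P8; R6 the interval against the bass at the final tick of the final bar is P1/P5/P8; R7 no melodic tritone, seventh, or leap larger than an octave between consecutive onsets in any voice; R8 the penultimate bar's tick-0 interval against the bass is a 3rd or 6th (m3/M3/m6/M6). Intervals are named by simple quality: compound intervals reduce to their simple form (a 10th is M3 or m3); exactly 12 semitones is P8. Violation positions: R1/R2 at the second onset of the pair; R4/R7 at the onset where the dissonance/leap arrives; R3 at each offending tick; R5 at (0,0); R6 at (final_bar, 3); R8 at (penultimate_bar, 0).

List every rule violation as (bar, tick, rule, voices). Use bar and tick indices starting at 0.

(3, 1, R4, (0, 1))
(3, 2, R7, (1,))
(3, 3, R4, (0, 1))
(4, 0, R7, (0,))
(4, 0, R7, (1,))
(5, 0, R2, (0, 1))

bar 0: v0=D3 v1=D4 downbeat P8
bar 1: v0=E3 v1=C4 downbeat m6
bar 2: v0=G3 v1=E4 downbeat M6
bar 3: v0=B3 v1=D4 downbeat m3
bar 4: v0=C3 v1=A3 downbeat M6
bar 5: v0=D3 v1=D4 downbeat P8
  -> R4 @ bar 3 tick 1 v(0, 1): B3/F4 TT untreated
  -> R7 @ bar 3 tick 2 v(1,): F4->B4 leap 6st
  -> R4 @ bar 3 tick 3 v(0, 1): B3/C5 m2 untreated
  -> R7 @ bar 4 tick 0 v(0,): B3->C3 leap 11st
  -> R7 @ bar 4 tick 0 v(1,): C5->A3 leap 15st
  -> R2 @ bar 5 tick 0 v(0, 1): C3/A3 M6 -> D3/D4 P8 similar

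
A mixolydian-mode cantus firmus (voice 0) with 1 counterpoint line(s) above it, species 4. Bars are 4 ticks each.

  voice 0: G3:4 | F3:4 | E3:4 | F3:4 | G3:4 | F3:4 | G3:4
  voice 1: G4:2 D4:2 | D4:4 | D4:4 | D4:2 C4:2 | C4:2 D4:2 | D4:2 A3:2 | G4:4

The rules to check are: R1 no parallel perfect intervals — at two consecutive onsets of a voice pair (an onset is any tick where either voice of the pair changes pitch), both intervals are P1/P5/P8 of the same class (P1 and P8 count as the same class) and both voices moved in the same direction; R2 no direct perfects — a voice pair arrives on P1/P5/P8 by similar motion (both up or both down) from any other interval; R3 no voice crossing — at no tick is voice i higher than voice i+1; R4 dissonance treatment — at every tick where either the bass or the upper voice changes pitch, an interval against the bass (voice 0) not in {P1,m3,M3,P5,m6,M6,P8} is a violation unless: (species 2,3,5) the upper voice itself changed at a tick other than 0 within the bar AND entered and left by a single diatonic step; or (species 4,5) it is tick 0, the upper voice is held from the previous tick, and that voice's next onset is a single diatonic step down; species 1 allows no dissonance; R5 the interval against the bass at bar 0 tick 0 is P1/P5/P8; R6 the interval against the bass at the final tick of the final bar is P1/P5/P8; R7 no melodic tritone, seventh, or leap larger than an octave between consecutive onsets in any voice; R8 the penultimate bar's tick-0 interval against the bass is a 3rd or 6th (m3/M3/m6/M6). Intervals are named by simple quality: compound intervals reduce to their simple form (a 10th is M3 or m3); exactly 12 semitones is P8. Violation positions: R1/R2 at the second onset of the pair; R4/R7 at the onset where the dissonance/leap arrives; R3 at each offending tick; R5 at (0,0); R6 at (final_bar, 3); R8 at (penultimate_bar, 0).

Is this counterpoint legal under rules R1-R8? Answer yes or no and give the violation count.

No (3 violations)

bar 0: v0=G3 v1=G4 (P8)
bar 1: v0=F3 v1=D4 (M6)
bar 2: v0=E3 v1=D4 (m7)
bar 3: v0=F3 v1=D4 (M6)
bar 4: v0=G3 v1=C4 (P4)
bar 5: v0=F3 v1=D4 (M6)
bar 6: v0=G3 v1=G4 (P8)
  R4 @ bar4.0: G3/C4 P4 untreated
  R2 @ bar6.0: F3/A3 M3 -> G3/G4 P8 similar
  R7 @ bar6.0: A3->G4 leap 10st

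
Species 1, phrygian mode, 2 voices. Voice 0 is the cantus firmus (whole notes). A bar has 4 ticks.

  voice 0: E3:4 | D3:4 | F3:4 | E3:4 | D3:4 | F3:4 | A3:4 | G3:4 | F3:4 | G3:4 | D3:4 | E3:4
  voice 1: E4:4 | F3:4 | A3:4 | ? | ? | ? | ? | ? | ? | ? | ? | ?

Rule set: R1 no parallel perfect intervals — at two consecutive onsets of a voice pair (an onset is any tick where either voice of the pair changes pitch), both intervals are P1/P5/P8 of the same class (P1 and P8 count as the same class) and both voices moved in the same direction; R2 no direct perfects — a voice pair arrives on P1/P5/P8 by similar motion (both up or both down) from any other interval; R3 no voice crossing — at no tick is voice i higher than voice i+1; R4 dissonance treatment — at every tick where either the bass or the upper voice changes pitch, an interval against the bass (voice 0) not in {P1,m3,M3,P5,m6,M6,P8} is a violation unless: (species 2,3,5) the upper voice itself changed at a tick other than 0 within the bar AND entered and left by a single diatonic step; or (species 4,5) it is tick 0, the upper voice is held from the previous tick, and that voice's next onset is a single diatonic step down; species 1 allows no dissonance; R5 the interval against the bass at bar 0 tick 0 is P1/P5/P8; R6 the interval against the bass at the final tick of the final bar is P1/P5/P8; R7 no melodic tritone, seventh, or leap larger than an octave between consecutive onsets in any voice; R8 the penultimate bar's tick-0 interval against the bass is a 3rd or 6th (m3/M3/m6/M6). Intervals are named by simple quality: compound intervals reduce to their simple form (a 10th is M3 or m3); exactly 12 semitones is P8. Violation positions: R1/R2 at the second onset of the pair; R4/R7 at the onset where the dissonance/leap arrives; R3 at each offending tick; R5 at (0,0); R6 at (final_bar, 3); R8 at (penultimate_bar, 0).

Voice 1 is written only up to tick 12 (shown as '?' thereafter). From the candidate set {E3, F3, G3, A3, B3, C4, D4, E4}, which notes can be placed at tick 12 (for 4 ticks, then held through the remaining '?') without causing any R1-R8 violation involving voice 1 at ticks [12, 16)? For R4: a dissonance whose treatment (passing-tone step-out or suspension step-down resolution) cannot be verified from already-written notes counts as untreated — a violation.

E3: violates R2
F3: violates R4
G3: legal
A3: violates R4
B3: legal
C4: legal
D4: violates R4
E4: legal

{B3, C4, E4, G3}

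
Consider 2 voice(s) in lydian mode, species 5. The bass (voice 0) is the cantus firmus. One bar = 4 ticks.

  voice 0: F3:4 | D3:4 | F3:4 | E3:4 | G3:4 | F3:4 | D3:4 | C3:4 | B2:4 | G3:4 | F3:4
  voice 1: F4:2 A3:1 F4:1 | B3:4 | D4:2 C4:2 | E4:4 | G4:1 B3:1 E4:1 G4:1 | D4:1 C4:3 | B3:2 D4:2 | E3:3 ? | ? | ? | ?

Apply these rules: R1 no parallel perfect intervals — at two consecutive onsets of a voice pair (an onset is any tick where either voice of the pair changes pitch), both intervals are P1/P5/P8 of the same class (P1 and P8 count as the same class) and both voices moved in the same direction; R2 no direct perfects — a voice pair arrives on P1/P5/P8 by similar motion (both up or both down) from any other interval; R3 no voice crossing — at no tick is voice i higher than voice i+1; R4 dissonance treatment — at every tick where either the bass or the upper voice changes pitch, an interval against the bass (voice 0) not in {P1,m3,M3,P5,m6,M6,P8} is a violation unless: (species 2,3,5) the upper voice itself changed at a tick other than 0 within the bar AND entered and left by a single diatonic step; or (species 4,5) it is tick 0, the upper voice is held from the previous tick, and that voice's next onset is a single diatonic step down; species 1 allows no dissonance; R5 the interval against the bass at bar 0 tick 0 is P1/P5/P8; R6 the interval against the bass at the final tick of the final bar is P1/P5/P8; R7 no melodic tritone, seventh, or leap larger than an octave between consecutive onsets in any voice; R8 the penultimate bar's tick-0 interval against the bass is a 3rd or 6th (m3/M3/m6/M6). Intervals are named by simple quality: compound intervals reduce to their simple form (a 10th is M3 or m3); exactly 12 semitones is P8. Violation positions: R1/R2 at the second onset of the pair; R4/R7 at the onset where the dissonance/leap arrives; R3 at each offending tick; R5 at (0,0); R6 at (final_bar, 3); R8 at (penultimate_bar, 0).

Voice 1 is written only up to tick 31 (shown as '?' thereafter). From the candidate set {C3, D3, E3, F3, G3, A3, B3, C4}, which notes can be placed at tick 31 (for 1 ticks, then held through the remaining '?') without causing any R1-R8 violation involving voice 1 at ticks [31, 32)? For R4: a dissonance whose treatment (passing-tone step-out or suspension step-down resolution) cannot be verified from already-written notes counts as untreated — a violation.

C3: legal
D3: violates R4
E3: legal
F3: violates R4
G3: legal
A3: legal
B3: violates R4
C4: legal

{A3, C3, C4, E3, G3}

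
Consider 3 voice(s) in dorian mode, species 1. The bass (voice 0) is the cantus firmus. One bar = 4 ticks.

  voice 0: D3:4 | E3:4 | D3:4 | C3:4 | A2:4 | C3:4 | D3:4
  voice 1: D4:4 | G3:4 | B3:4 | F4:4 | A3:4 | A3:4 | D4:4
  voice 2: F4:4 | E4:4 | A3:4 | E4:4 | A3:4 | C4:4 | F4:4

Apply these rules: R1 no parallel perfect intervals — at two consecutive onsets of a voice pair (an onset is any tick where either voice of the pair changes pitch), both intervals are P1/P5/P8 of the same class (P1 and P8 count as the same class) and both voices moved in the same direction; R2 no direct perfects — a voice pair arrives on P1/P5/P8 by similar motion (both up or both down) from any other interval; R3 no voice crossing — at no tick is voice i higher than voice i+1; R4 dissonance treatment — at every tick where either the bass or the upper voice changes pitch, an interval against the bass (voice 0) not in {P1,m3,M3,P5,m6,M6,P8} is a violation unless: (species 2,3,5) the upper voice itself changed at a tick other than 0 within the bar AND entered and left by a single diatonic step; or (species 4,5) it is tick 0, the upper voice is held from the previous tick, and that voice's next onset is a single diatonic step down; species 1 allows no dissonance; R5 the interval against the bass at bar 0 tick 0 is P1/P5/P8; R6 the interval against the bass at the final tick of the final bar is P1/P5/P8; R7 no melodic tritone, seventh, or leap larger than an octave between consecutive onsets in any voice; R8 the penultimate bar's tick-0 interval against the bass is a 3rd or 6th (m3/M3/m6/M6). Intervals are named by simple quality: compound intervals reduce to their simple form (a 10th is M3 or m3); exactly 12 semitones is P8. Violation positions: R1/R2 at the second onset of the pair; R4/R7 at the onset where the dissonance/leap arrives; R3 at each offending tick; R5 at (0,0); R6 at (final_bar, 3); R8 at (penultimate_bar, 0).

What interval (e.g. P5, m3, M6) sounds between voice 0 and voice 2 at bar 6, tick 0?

voice 0=D3 voice 2=F4 -> m3

m3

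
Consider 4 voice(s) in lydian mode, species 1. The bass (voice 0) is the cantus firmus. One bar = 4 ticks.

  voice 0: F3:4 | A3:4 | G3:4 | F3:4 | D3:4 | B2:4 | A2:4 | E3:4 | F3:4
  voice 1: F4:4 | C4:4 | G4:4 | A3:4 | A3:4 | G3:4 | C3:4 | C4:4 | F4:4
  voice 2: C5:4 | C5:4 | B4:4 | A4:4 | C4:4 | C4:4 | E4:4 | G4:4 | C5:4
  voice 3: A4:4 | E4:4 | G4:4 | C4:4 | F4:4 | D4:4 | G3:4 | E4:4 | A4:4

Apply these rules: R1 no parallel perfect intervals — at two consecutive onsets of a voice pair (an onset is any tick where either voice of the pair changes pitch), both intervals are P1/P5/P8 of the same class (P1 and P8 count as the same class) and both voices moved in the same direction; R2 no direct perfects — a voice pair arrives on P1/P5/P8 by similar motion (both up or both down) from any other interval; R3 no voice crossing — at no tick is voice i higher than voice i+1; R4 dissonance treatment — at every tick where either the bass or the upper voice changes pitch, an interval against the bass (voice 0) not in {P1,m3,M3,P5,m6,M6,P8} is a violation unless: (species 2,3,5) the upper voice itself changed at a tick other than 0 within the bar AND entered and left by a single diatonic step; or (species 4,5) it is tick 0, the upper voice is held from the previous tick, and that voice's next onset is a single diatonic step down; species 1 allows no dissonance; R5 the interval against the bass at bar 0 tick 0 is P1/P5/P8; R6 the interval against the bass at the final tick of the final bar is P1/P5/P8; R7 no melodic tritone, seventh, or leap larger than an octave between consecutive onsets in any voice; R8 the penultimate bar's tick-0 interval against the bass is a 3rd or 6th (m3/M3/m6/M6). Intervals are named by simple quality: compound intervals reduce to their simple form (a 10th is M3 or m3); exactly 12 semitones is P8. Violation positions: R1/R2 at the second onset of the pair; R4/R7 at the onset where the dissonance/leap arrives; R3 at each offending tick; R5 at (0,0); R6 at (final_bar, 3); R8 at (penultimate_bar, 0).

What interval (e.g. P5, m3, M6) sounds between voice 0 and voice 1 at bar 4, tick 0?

voice 0=D3 voice 1=A3 -> P5

P5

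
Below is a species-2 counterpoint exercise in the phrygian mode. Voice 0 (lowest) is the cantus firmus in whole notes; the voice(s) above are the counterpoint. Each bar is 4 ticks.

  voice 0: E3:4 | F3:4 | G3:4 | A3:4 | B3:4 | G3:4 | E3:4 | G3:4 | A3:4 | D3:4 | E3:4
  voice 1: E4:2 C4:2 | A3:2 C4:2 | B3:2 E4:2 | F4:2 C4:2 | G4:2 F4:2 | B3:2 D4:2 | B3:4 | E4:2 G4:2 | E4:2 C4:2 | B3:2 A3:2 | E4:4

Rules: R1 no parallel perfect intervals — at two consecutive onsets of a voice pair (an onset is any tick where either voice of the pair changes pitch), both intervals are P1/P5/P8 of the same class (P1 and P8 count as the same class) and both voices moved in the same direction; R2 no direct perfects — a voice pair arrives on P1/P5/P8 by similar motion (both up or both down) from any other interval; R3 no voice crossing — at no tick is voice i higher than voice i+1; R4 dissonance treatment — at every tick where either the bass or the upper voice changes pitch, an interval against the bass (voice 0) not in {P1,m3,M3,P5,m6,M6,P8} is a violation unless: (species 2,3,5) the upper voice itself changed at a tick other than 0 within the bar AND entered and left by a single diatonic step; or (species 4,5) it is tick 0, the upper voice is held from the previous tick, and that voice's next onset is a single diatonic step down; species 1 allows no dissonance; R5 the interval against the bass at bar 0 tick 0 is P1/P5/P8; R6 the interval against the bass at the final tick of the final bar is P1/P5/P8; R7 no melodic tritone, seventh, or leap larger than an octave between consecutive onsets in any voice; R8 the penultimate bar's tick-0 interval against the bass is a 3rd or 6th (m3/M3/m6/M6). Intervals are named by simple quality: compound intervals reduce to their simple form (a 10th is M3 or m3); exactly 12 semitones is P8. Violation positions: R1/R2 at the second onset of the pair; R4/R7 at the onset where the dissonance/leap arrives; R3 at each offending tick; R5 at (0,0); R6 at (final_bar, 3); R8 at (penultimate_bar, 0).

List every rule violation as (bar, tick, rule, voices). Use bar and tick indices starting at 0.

(4, 2, R4, (0, 1))
(5, 0, R7, (1,))
(6, 0, R1, (0, 1))
(10, 0, R2, (0, 1))

bar 0: v0=E3 v1=E4 downbeat P8
bar 1: v0=F3 v1=A3 downbeat M3
bar 2: v0=G3 v1=B3 downbeat M3
bar 3: v0=A3 v1=F4 downbeat m6
bar 4: v0=B3 v1=G4 downbeat m6
bar 5: v0=G3 v1=B3 downbeat M3
bar 6: v0=E3 v1=B3 downbeat P5
bar 7: v0=G3 v1=E4 downbeat M6
bar 8: v0=A3 v1=E4 downbeat P5
bar 9: v0=D3 v1=B3 downbeat M6
bar 10: v0=E3 v1=E4 downbeat P8
  -> R4 @ bar 4 tick 2 v(0, 1): B3/F4 TT untreated
  -> R7 @ bar 5 tick 0 v(1,): F4->B3 leap 6st
  -> R1 @ bar 6 tick 0 v(0, 1): G3/D4 P5 -> E3/B3 P5 similar
  -> R2 @ bar 10 tick 0 v(0, 1): D3/A3 P5 -> E3/E4 P8 similar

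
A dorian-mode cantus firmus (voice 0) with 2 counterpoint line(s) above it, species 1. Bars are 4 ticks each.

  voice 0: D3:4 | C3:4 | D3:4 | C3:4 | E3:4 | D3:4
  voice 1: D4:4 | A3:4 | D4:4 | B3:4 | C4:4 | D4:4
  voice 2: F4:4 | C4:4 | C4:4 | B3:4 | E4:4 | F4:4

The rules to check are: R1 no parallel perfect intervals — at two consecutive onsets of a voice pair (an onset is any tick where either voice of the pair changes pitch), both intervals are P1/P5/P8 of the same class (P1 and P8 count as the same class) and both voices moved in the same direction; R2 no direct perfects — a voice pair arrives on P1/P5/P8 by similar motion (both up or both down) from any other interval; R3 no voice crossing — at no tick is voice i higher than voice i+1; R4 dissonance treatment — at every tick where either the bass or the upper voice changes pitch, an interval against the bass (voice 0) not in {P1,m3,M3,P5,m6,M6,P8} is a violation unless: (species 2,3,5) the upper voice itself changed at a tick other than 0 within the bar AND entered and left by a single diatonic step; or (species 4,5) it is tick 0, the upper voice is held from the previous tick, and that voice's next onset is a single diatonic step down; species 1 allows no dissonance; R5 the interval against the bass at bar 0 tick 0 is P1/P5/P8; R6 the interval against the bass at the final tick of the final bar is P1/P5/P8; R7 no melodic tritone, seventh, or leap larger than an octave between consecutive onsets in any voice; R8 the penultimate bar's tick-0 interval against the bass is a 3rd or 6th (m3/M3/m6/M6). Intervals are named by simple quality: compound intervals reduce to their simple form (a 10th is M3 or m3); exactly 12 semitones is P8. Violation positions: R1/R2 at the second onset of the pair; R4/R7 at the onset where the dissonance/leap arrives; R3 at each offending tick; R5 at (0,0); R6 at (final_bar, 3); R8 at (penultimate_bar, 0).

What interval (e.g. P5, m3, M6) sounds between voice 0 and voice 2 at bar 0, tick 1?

m3

voice 0=D3 voice 2=F4 -> m3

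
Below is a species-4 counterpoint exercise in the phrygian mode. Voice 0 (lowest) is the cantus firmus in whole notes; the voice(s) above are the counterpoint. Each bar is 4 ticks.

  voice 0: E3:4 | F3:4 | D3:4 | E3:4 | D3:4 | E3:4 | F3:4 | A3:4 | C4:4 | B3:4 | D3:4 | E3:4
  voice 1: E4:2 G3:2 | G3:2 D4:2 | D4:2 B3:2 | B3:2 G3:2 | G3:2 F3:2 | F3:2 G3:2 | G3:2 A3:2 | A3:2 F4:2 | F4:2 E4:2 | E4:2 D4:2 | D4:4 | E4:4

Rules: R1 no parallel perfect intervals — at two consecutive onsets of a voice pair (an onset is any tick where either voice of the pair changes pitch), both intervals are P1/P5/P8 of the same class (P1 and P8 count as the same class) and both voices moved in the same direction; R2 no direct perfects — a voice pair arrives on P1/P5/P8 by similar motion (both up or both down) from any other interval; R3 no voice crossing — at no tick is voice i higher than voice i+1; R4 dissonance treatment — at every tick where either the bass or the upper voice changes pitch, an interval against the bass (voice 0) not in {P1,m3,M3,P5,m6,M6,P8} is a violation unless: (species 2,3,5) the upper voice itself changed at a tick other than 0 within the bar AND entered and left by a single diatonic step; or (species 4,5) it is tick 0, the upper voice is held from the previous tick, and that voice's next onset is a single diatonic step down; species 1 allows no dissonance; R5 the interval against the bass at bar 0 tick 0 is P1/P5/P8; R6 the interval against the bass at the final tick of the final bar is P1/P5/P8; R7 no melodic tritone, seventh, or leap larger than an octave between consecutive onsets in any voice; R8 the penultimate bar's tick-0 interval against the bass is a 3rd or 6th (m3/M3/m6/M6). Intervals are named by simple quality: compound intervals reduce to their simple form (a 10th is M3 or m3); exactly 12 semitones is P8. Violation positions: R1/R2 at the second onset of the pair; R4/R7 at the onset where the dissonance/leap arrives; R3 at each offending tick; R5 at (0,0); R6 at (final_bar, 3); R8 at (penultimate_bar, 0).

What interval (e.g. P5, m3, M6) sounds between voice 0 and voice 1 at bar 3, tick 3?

voice 0=E3 voice 1=G3 -> m3

m3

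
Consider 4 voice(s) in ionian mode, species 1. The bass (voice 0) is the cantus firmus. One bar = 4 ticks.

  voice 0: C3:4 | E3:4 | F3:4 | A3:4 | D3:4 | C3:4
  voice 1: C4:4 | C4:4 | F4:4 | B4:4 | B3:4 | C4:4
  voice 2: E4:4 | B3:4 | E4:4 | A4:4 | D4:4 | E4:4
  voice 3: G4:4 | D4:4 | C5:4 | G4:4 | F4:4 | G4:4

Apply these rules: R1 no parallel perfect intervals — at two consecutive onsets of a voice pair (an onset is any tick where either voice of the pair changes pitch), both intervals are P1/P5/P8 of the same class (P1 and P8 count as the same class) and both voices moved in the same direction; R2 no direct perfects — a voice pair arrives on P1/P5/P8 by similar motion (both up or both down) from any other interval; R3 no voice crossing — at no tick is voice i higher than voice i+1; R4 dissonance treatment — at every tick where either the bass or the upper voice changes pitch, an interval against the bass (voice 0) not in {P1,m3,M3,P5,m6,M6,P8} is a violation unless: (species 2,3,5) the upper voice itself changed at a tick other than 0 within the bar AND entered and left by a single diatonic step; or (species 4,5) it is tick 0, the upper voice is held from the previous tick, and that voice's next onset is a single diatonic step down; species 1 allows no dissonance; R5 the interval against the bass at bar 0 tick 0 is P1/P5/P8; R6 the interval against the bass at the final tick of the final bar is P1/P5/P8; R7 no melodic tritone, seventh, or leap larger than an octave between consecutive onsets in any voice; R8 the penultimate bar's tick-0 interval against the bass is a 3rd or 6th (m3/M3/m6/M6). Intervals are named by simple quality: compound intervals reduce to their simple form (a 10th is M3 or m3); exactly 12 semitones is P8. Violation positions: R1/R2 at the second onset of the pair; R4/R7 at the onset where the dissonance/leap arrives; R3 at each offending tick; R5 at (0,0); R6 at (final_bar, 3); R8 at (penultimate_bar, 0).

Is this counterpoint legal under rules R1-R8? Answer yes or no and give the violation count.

No (31 violations)

bar 0: v0=C3 v1=C4 v2=E4 v3=G4 (P5)
bar 1: v0=E3 v1=C4 v2=B3 v3=D4 (m7)
bar 2: v0=F3 v1=F4 v2=E4 v3=C5 (P5)
bar 3: v0=A3 v1=B4 v2=A4 v3=G4 (m7)
bar 4: v0=D3 v1=B3 v2=D4 v3=F4 (m3)
bar 5: v0=C3 v1=C4 v2=E4 v3=G4 (P5)
  R5 @ bar0.0: opens on M3
  R3 @ bar1.0: C4 above B3
  R4 @ bar1.0: E3/D4 m7 untreated
  R3 @ bar1.1: C4 above B3
  R3 @ bar1.2: C4 above B3
  R3 @ bar1.3: C4 above B3
  R2 @ bar2.0: E3/C4 m6 -> F3/F4 P8 similar
  R2 @ bar2.0: E3/D4 m7 -> F3/C5 P5 similar
  R2 @ bar2.0: C4/D4 M2 -> F4/C5 P5 similar
  R3 @ bar2.0: F4 above E4
  R4 @ bar2.0: F3/E4 M7 untreated
  R7 @ bar2.0: D4->C5 leap 10st
  R3 @ bar2.1: F4 above E4
  R3 @ bar2.2: F4 above E4
  R3 @ bar2.3: F4 above E4
  R2 @ bar3.0: F3/E4 M7 -> A3/A4 P8 similar
  R3 @ bar3.0: B4 above A4
  R3 @ bar3.0: A4 above G4
  R4 @ bar3.0: A3/B4 M2 untreated
  R4 @ bar3.0: A3/G4 m7 untreated
  R7 @ bar3.0: F4->B4 leap 6st
  R3 @ bar3.1: B4 above A4
  R3 @ bar3.1: A4 above G4
  R3 @ bar3.2: B4 above A4
  R3 @ bar3.2: A4 above G4
  R3 @ bar3.3: B4 above A4
  R3 @ bar3.3: A4 above G4
  R1 @ bar4.0: A3/A4 P8 -> D3/D4 P8 similar
  R8 @ bar4.0: penult P8 not 3rd/6th
  R2 @ bar5.0: B3/F4 TT -> C4/G4 P5 similar
  R6 @ bar5.3: closes on M3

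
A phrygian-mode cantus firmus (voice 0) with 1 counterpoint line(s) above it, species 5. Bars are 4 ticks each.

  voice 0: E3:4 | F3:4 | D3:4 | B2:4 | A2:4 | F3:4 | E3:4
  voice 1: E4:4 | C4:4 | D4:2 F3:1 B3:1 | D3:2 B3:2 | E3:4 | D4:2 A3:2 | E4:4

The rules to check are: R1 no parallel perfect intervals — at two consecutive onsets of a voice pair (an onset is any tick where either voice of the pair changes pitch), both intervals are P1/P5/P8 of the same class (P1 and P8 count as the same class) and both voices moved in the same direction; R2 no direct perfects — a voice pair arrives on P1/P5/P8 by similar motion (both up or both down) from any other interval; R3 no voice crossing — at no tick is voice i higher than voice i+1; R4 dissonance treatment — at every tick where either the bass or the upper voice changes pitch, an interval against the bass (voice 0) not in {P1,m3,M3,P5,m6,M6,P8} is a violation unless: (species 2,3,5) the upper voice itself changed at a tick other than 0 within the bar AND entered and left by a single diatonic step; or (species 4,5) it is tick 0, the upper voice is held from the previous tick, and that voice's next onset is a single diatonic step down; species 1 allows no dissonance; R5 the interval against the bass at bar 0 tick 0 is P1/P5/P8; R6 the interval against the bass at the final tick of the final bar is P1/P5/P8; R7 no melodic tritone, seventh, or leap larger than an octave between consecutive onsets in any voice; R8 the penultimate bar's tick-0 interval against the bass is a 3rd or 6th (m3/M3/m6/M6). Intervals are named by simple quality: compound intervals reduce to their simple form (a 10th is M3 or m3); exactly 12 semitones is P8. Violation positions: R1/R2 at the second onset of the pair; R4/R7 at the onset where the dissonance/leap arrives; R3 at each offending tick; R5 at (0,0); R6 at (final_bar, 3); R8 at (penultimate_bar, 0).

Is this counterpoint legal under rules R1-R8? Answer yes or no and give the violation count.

No (3 violations)

bar 0: v0=E3 v1=E4 (P8)
bar 1: v0=F3 v1=C4 (P5)
bar 2: v0=D3 v1=D4 (P8)
bar 3: v0=B2 v1=D3 (m3)
bar 4: v0=A2 v1=E3 (P5)
bar 5: v0=F3 v1=D4 (M6)
bar 6: v0=E3 v1=E4 (P8)
  R7 @ bar2.3: F3->B3 leap 6st
  R2 @ bar4.0: B2/B3 P8 -> A2/E3 P5 similar
  R7 @ bar5.0: E3->D4 leap 10st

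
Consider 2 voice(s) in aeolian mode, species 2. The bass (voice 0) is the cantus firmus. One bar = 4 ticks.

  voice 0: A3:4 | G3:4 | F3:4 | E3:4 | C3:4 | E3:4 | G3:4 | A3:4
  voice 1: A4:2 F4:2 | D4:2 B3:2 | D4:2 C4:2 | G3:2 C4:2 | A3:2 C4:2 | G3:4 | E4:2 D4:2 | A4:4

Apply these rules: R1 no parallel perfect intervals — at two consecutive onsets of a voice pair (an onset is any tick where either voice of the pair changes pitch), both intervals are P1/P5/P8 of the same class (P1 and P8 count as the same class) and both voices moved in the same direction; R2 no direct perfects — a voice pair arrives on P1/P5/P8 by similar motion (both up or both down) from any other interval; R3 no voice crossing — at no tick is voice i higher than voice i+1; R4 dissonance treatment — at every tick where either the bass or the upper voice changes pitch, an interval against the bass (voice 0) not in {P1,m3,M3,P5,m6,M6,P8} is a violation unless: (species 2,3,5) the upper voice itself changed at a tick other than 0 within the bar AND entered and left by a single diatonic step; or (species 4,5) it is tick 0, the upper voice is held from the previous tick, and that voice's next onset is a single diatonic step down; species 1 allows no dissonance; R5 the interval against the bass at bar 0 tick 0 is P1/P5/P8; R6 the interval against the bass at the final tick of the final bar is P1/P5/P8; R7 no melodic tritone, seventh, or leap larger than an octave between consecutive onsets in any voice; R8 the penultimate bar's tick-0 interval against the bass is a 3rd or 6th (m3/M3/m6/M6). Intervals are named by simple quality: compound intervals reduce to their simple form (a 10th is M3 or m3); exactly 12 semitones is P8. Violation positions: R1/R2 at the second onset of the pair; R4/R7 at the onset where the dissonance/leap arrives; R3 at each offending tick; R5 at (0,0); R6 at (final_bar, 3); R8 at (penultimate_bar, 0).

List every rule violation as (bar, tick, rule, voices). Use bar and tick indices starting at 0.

(1, 0, R2, (0, 1))
(7, 0, R2, (0, 1))

bar 0: v0=A3 v1=A4 downbeat P8
bar 1: v0=G3 v1=D4 downbeat P5
bar 2: v0=F3 v1=D4 downbeat M6
bar 3: v0=E3 v1=G3 downbeat m3
bar 4: v0=C3 v1=A3 downbeat M6
bar 5: v0=E3 v1=G3 downbeat m3
bar 6: v0=G3 v1=E4 downbeat M6
bar 7: v0=A3 v1=A4 downbeat P8
  -> R2 @ bar 1 tick 0 v(0, 1): A3/F4 m6 -> G3/D4 P5 similar
  -> R2 @ bar 7 tick 0 v(0, 1): G3/D4 P5 -> A3/A4 P8 similar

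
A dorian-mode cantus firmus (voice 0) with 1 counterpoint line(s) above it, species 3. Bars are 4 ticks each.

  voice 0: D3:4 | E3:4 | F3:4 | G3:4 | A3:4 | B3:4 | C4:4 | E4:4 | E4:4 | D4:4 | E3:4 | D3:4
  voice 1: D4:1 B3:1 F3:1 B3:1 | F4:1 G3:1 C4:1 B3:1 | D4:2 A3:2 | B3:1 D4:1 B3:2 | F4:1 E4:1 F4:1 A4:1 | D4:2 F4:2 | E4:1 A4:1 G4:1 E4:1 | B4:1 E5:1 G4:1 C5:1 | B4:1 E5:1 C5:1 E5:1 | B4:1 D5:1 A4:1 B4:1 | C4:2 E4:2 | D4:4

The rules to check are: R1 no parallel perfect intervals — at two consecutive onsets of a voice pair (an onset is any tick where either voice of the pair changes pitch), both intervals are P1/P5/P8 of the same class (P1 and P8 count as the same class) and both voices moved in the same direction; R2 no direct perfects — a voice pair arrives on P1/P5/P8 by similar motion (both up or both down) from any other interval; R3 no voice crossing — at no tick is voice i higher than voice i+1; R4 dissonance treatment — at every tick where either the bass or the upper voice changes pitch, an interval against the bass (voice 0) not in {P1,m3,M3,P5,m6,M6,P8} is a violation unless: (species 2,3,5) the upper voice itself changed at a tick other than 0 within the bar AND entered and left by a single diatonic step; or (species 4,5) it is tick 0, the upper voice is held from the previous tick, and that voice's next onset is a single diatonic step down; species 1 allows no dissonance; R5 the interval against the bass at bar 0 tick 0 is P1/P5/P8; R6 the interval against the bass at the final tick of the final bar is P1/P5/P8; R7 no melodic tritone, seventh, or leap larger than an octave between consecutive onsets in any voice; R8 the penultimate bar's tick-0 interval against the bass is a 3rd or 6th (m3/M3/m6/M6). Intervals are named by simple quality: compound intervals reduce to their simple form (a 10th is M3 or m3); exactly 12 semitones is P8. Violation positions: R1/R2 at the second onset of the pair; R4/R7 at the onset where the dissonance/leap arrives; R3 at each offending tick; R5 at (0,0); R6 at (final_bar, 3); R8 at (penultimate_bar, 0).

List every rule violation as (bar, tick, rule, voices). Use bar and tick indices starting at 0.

bar 0: v0=D3 v1=D4 downbeat P8
bar 1: v0=E3 v1=F4 downbeat m2
bar 2: v0=F3 v1=D4 downbeat M6
bar 3: v0=G3 v1=B3 downbeat M3
bar 4: v0=A3 v1=F4 downbeat m6
bar 5: v0=B3 v1=D4 downbeat m3
bar 6: v0=C4 v1=E4 downbeat M3
bar 7: v0=E4 v1=B4 downbeat P5
bar 8: v0=E4 v1=B4 downbeat P5
bar 9: v0=D4 v1=B4 downbeat M6
bar 10: v0=E3 v1=C4 downbeat m6
bar 11: v0=D3 v1=D4 downbeat P8
  -> R7 @ bar 0 tick 2 v(1,): B3->F3 leap 6st
  -> R7 @ bar 0 tick 3 v(1,): F3->B3 leap 6st
  -> R4 @ bar 1 tick 0 v(0, 1): E3/F4 m2 untreated
  -> R7 @ bar 1 tick 0 v(1,): B3->F4 leap 6st
  -> R7 @ bar 1 tick 1 v(1,): F4->G3 leap 10st
  -> R7 @ bar 4 tick 0 v(1,): B3->F4 leap 6st
  -> R4 @ bar 5 tick 2 v(0, 1): B3/F4 TT untreated
  -> R2 @ bar 7 tick 0 v(0, 1): C4/E4 M3 -> E4/B4 P5 similar
  -> R7 @ bar 10 tick 0 v(0,): D4->E3 leap 10st
  -> R7 @ bar 10 tick 0 v(1,): B4->C4 leap 11st
  -> R1 @ bar 11 tick 0 v(0, 1): E3/E4 P8 -> D3/D4 P8 similar

(0, 2, R7, (1,))
(0, 3, R7, (1,))
(1, 0, R4, (0, 1))
(1, 0, R7, (1,))
(1, 1, R7, (1,))
(4, 0, R7, (1,))
(5, 2, R4, (0, 1))
(7, 0, R2, (0, 1))
(10, 0, R7, (0,))
(10, 0, R7, (1,))
(11, 0, R1, (0, 1))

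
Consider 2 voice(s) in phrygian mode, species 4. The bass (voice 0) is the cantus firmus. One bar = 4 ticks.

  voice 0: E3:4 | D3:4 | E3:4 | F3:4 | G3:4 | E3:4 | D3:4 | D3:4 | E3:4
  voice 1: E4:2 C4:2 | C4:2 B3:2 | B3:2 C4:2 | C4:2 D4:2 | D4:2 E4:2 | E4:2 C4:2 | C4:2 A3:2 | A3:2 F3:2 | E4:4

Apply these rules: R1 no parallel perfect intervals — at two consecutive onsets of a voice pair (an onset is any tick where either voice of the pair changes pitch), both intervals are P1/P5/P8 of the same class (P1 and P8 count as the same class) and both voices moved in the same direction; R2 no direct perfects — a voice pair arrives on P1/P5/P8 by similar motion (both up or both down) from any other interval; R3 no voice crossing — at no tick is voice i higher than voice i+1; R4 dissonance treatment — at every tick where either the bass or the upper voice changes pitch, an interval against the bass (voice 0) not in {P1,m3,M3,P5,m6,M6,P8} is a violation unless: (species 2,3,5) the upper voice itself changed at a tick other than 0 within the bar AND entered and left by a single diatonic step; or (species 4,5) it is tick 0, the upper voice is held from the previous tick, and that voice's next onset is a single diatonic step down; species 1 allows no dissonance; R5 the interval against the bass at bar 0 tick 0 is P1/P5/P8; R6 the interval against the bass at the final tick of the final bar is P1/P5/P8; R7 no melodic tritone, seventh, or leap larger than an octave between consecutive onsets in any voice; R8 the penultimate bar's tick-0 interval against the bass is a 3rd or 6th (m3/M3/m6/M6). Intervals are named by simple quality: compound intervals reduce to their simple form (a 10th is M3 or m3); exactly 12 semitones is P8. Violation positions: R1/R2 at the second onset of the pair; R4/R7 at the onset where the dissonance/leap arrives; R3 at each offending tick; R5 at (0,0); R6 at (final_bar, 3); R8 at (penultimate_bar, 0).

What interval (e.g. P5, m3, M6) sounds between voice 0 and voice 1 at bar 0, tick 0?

P8

voice 0=E3 voice 1=E4 -> P8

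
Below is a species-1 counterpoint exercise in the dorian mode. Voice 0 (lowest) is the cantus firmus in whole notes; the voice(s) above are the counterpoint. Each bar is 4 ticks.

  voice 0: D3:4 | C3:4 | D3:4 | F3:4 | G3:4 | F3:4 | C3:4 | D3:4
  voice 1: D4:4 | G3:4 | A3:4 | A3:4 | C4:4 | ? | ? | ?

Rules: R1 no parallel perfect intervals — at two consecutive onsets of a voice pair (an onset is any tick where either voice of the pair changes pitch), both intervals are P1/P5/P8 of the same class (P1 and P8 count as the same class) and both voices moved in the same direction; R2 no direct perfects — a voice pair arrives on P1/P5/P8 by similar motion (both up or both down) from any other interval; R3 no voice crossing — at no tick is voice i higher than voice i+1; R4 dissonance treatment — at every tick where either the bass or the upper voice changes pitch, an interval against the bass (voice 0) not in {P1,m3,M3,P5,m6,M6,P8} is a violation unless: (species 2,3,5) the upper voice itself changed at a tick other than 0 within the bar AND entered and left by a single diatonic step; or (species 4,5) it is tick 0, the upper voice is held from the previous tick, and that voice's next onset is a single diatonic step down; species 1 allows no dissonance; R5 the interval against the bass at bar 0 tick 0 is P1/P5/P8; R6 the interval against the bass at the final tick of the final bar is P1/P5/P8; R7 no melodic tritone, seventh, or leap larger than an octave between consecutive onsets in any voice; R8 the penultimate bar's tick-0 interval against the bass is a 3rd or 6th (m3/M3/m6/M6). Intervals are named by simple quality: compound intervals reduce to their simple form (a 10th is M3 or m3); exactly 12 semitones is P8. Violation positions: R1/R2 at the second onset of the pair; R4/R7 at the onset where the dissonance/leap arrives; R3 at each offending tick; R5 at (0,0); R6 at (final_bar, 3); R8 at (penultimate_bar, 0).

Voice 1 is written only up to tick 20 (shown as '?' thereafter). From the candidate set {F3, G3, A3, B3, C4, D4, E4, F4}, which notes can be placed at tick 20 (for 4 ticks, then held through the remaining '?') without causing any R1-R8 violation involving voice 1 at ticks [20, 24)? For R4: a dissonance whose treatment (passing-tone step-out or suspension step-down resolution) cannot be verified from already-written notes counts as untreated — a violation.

F3: violates R2
G3: violates R4
A3: legal
B3: violates R4
C4: legal
D4: legal
E4: violates R4
F4: legal

{A3, C4, D4, F4}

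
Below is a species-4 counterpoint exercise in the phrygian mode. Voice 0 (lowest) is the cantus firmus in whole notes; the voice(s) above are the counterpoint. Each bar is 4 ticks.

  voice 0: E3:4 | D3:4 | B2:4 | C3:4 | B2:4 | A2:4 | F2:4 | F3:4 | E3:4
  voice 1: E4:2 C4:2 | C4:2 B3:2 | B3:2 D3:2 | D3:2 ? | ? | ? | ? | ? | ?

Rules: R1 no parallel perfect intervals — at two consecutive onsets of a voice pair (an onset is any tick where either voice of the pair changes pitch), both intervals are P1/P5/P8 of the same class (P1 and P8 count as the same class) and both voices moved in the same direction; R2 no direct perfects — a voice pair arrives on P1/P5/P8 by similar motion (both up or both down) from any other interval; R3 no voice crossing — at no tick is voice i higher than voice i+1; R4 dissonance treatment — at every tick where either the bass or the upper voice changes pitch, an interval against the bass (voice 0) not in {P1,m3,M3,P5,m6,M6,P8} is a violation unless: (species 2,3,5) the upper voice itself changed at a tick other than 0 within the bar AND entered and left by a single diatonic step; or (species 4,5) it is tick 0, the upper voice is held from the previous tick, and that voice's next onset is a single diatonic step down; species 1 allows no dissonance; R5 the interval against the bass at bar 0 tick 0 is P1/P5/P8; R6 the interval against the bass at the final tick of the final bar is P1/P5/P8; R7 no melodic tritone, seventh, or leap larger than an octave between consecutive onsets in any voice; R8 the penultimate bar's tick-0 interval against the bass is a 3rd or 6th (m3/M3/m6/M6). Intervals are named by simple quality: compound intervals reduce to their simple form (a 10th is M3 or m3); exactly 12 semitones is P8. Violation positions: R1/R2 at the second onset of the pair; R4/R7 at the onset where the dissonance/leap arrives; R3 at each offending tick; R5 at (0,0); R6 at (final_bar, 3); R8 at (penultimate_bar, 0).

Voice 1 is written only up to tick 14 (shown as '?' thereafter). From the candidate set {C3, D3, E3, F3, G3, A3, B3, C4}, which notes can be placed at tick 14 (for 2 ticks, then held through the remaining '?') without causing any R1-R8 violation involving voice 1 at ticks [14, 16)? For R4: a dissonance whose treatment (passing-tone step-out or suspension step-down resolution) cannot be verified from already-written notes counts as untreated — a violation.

C3: legal
D3: legal
E3: legal
F3: violates R4
G3: legal
A3: legal
B3: violates R4
C4: violates R7

{A3, C3, D3, E3, G3}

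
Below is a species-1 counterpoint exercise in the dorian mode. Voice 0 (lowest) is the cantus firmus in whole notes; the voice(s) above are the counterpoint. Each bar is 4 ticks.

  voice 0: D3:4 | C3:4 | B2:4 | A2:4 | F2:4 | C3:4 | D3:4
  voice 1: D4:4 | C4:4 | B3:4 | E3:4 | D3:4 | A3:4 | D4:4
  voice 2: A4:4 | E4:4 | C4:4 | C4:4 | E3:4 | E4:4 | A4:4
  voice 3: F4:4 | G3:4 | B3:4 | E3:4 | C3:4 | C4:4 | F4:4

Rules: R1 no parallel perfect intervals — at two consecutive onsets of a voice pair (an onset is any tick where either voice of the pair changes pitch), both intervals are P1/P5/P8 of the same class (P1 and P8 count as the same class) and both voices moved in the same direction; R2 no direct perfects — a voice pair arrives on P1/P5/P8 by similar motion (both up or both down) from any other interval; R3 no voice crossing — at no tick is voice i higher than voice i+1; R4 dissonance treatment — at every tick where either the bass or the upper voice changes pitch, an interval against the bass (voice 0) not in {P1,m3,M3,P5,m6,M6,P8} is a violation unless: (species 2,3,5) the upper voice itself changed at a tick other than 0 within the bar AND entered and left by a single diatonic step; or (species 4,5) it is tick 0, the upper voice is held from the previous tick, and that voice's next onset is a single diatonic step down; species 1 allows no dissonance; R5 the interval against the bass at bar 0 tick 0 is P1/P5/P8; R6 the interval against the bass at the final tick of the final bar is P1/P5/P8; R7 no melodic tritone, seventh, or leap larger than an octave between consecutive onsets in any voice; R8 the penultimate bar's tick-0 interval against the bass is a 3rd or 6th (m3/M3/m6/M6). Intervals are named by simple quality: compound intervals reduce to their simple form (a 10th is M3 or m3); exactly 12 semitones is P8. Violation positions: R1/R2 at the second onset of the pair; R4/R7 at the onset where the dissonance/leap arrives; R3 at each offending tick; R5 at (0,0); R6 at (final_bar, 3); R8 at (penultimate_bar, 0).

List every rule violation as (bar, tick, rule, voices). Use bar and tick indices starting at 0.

bar 0: v0=D3 v1=D4 v2=A4 v3=F4 downbeat m3
bar 1: v0=C3 v1=C4 v2=E4 v3=G3 downbeat P5
bar 2: v0=B2 v1=B3 v2=C4 v3=B3 downbeat P8
bar 3: v0=A2 v1=E3 v2=C4 v3=E3 downbeat P5
bar 4: v0=F2 v1=D3 v2=E3 v3=C3 downbeat P5
bar 5: v0=C3 v1=A3 v2=E4 v3=C4 downbeat P8
bar 6: v0=D3 v1=D4 v2=A4 v3=F4 downbeat m3
  -> R3 @ bar 0 tick 0 v(2, 3): A4 above F4
  -> R5 @ bar 0 tick 0 v(0, 3): opens on m3
  -> R3 @ bar 0 tick 1 v(2, 3): A4 above F4
  -> R3 @ bar 0 tick 2 v(2, 3): A4 above F4
  -> R3 @ bar 0 tick 3 v(2, 3): A4 above F4
  -> R1 @ bar 1 tick 0 v(0, 1): D3/D4 P8 -> C3/C4 P8 similar
  -> R2 @ bar 1 tick 0 v(0, 3): D3/F4 m3 -> C3/G3 P5 similar
  -> R3 @ bar 1 tick 0 v(2, 3): E4 above G3
  -> R7 @ bar 1 tick 0 v(3,): F4->G3 leap 10st
  -> R3 @ bar 1 tick 1 v(2, 3): E4 above G3
  -> R3 @ bar 1 tick 2 v(2, 3): E4 above G3
  -> R3 @ bar 1 tick 3 v(2, 3): E4 above G3
  -> R1 @ bar 2 tick 0 v(0, 1): C3/C4 P8 -> B2/B3 P8 similar
  -> R3 @ bar 2 tick 0 v(2, 3): C4 above B3
  -> R4 @ bar 2 tick 0 v(0, 2): B2/C4 m2 untreated
  -> R3 @ bar 2 tick 1 v(2, 3): C4 above B3
  -> R3 @ bar 2 tick 2 v(2, 3): C4 above B3
  -> R3 @ bar 2 tick 3 v(2, 3): C4 above B3
  -> R1 @ bar 3 tick 0 v(1, 3): B3/B3 P1 -> E3/E3 P1 similar
  -> R2 @ bar 3 tick 0 v(0, 1): B2/B3 P8 -> A2/E3 P5 similar
  -> R2 @ bar 3 tick 0 v(0, 3): B2/B3 P8 -> A2/E3 P5 similar
  -> R3 @ bar 3 tick 0 v(2, 3): C4 above E3
  -> R3 @ bar 3 tick 1 v(2, 3): C4 above E3
  -> R3 @ bar 3 tick 2 v(2, 3): C4 above E3
  -> R3 @ bar 3 tick 3 v(2, 3): C4 above E3
  -> R1 @ bar 4 tick 0 v(0, 3): A2/E3 P5 -> F2/C3 P5 similar
  -> R3 @ bar 4 tick 0 v(2, 3): E3 above C3
  -> R4 @ bar 4 tick 0 v(0, 2): F2/E3 M7 untreated
  -> R3 @ bar 4 tick 1 v(2, 3): E3 above C3
  -> R3 @ bar 4 tick 2 v(2, 3): E3 above C3
  -> R3 @ bar 4 tick 3 v(2, 3): E3 above C3
  -> R2 @ bar 5 tick 0 v(0, 3): F2/C3 P5 -> C3/C4 P8 similar
  -> R2 @ bar 5 tick 0 v(1, 2): D3/E3 M2 -> A3/E4 P5 similar
  -> R3 @ bar 5 tick 0 v(2, 3): E4 above C4
  -> R8 @ bar 5 tick 0 v(0, 3): penult P8 not 3rd/6th
  -> R3 @ bar 5 tick 1 v(2, 3): E4 above C4
  -> R3 @ bar 5 tick 2 v(2, 3): E4 above C4
  -> R3 @ bar 5 tick 3 v(2, 3): E4 above C4
  -> R1 @ bar 6 tick 0 v(1, 2): A3/E4 P5 -> D4/A4 P5 similar
  -> R2 @ bar 6 tick 0 v(0, 1): C3/A3 M6 -> D3/D4 P8 similar
  -> R2 @ bar 6 tick 0 v(0, 2): C3/E4 M3 -> D3/A4 P5 similar
  -> R3 @ bar 6 tick 0 v(2, 3): A4 above F4
  -> R3 @ bar 6 tick 1 v(2, 3): A4 above F4
  -> R3 @ bar 6 tick 2 v(2, 3): A4 above F4
  -> R3 @ bar 6 tick 3 v(2, 3): A4 above F4
  -> R6 @ bar 6 tick 3 v(0, 3): closes on m3

(0, 0, R3, (2, 3))
(0, 0, R5, (0, 3))
(0, 1, R3, (2, 3))
(0, 2, R3, (2, 3))
(0, 3, R3, (2, 3))
(1, 0, R1, (0, 1))
(1, 0, R2, (0, 3))
(1, 0, R3, (2, 3))
(1, 0, R7, (3,))
(1, 1, R3, (2, 3))
(1, 2, R3, (2, 3))
(1, 3, R3, (2, 3))
(2, 0, R1, (0, 1))
(2, 0, R3, (2, 3))
(2, 0, R4, (0, 2))
(2, 1, R3, (2, 3))
(2, 2, R3, (2, 3))
(2, 3, R3, (2, 3))
(3, 0, R1, (1, 3))
(3, 0, R2, (0, 1))
(3, 0, R2, (0, 3))
(3, 0, R3, (2, 3))
(3, 1, R3, (2, 3))
(3, 2, R3, (2, 3))
(3, 3, R3, (2, 3))
(4, 0, R1, (0, 3))
(4, 0, R3, (2, 3))
(4, 0, R4, (0, 2))
(4, 1, R3, (2, 3))
(4, 2, R3, (2, 3))
(4, 3, R3, (2, 3))
(5, 0, R2, (0, 3))
(5, 0, R2, (1, 2))
(5, 0, R3, (2, 3))
(5, 0, R8, (0, 3))
(5, 1, R3, (2, 3))
(5, 2, R3, (2, 3))
(5, 3, R3, (2, 3))
(6, 0, R1, (1, 2))
(6, 0, R2, (0, 1))
(6, 0, R2, (0, 2))
(6, 0, R3, (2, 3))
(6, 1, R3, (2, 3))
(6, 2, R3, (2, 3))
(6, 3, R3, (2, 3))
(6, 3, R6, (0, 3))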